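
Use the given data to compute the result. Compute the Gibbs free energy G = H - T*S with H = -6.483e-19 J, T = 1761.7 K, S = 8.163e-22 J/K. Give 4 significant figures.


Step 1: T*S = 1761.7 * 8.163e-22 = 1.438e-18 J
Step 2: G = H - T*S = -6.483e-19 - 1.438e-18
Step 3: G = -2.086e-18 J

-2.086e-18


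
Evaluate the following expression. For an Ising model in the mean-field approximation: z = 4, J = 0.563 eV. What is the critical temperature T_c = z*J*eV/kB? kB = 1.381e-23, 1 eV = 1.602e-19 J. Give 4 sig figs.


Step 1: z*J = 4*0.563 = 2.252 eV
Step 2: Convert to Joules: 2.252*1.602e-19 = 3.608e-19 J
Step 3: T_c = 3.608e-19 / 1.381e-23 = 2.612e+04 K

2.612e+04


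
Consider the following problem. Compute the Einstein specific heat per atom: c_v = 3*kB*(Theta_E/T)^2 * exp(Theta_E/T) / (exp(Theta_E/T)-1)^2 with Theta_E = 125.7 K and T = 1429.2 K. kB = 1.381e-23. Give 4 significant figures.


Step 1: x = Theta_E/T = 125.7/1429.2 = 0.08795
Step 2: x^2 = 0.007735
Step 3: exp(x) = 1.092
Step 4: c_v = 3*1.381e-23*0.007735*1.092/(1.092-1)^2 = 4.14e-23

4.14e-23


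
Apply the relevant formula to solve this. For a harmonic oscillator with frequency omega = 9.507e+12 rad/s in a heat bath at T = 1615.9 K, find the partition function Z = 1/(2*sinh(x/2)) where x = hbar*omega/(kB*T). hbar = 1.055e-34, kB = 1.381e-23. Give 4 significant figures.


Step 1: Compute x = hbar*omega/(kB*T) = 1.055e-34*9.507e+12/(1.381e-23*1615.9) = 0.04495
Step 2: x/2 = 0.02247
Step 3: sinh(x/2) = 0.02247
Step 4: Z = 1/(2*0.02247) = 22.25

22.25


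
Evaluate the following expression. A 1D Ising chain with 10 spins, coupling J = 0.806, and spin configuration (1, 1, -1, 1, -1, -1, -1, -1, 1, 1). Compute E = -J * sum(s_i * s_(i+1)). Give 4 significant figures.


Step 1: Nearest-neighbor products: 1, -1, -1, -1, 1, 1, 1, -1, 1
Step 2: Sum of products = 1
Step 3: E = -0.806 * 1 = -0.806

-0.806


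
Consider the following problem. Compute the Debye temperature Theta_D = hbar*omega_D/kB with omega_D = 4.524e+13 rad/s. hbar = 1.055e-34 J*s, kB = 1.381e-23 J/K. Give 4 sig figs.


Step 1: hbar*omega_D = 1.055e-34 * 4.524e+13 = 4.773e-21 J
Step 2: Theta_D = 4.773e-21 / 1.381e-23
Step 3: Theta_D = 345.6 K

345.6


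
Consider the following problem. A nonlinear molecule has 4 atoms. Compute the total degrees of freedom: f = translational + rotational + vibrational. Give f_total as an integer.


Step 1: Translational DOF = 3
Step 2: Rotational DOF (nonlinear) = 3
Step 3: Vibrational DOF = 3*4 - 6 = 6
Step 4: Total = 3 + 3 + 6 = 12

12


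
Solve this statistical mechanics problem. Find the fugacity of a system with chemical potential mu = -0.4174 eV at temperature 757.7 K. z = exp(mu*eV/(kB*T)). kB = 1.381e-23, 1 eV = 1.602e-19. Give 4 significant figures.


Step 1: Convert mu to Joules: -0.4174*1.602e-19 = -6.687e-20 J
Step 2: kB*T = 1.381e-23*757.7 = 1.046e-20 J
Step 3: mu/(kB*T) = -6.39
Step 4: z = exp(-6.39) = 0.001678

0.001678


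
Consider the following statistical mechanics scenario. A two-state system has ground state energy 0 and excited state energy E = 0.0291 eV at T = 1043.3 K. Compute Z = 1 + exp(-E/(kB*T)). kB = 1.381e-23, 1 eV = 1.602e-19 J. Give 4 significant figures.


Step 1: Compute beta*E = E*eV/(kB*T) = 0.0291*1.602e-19/(1.381e-23*1043.3) = 0.3236
Step 2: exp(-beta*E) = exp(-0.3236) = 0.7236
Step 3: Z = 1 + 0.7236 = 1.724

1.724


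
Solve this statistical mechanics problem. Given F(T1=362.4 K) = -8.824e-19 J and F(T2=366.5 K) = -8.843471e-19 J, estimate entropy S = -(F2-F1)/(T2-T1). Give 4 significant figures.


Step 1: dF = F2 - F1 = -8.843471e-19 - (-8.824e-19) = -1.9471e-21 J
Step 2: dT = T2 - T1 = 366.5 - 362.4 = 4.1 K
Step 3: S = -dF/dT = -(-1.9471e-21)/4.1 = 4.749e-22 J/K

4.749e-22


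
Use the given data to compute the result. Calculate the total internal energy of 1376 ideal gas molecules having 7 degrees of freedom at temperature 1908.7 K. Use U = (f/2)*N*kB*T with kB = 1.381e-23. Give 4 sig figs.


Step 1: f/2 = 7/2 = 3.5
Step 2: N*kB*T = 1376*1.381e-23*1908.7 = 3.627e-17
Step 3: U = 3.5 * 3.627e-17 = 1.269e-16 J

1.269e-16


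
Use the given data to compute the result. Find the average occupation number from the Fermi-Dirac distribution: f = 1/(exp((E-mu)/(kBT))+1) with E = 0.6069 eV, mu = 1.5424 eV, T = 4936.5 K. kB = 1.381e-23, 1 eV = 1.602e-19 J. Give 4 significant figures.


Step 1: (E - mu) = 0.6069 - 1.5424 = -0.9355 eV
Step 2: Convert: (E-mu)*eV = -1.499e-19 J
Step 3: x = (E-mu)*eV/(kB*T) = -2.198
Step 4: f = 1/(exp(-2.198)+1) = 0.9001

0.9001


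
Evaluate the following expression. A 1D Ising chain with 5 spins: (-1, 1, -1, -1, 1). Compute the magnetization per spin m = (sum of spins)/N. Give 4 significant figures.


Step 1: Count up spins (+1): 2, down spins (-1): 3
Step 2: Total magnetization M = 2 - 3 = -1
Step 3: m = M/N = -1/5 = -0.2

-0.2


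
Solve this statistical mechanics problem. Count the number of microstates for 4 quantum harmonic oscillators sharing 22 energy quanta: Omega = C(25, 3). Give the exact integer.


Step 1: Use binomial coefficient C(25, 3)
Step 2: Numerator = 25! / 22!
Step 3: Denominator = 3!
Step 4: Omega = 2300

2300


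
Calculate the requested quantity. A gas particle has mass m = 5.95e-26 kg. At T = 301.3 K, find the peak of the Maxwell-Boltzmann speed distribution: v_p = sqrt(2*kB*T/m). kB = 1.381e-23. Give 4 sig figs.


Step 1: Numerator = 2*kB*T = 2*1.381e-23*301.3 = 8.322e-21
Step 2: Ratio = 8.322e-21 / 5.95e-26 = 1.399e+05
Step 3: v_p = sqrt(1.399e+05) = 374 m/s

374


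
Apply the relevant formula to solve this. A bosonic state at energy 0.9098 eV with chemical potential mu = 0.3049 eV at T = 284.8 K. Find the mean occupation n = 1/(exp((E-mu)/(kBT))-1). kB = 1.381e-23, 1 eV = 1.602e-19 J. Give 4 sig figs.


Step 1: (E - mu) = 0.6049 eV
Step 2: x = (E-mu)*eV/(kB*T) = 0.6049*1.602e-19/(1.381e-23*284.8) = 24.64
Step 3: exp(x) = 5.016e+10
Step 4: n = 1/(exp(x)-1) = 1.994e-11

1.994e-11


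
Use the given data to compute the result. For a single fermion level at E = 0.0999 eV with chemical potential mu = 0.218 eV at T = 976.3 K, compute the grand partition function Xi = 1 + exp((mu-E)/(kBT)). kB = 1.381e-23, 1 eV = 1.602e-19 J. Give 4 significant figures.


Step 1: (mu - E) = 0.218 - 0.0999 = 0.1181 eV
Step 2: x = (mu-E)*eV/(kB*T) = 0.1181*1.602e-19/(1.381e-23*976.3) = 1.403
Step 3: exp(x) = 4.068
Step 4: Xi = 1 + 4.068 = 5.068

5.068


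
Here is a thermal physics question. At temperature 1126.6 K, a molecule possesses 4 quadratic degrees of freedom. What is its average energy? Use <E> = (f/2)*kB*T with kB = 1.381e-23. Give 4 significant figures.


Step 1: f/2 = 4/2 = 2
Step 2: kB*T = 1.381e-23 * 1126.6 = 1.556e-20
Step 3: <E> = 2 * 1.556e-20 = 3.112e-20 J

3.112e-20


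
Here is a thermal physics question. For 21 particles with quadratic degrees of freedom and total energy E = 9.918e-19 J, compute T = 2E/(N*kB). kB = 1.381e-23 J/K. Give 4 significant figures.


Step 1: Numerator = 2*E = 2*9.918e-19 = 1.984e-18 J
Step 2: Denominator = N*kB = 21*1.381e-23 = 2.9e-22
Step 3: T = 1.984e-18 / 2.9e-22 = 6840 K

6840


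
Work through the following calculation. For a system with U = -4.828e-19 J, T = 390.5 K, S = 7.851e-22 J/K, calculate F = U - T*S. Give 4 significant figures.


Step 1: T*S = 390.5 * 7.851e-22 = 3.066e-19 J
Step 2: F = U - T*S = -4.828e-19 - 3.066e-19
Step 3: F = -7.894e-19 J

-7.894e-19


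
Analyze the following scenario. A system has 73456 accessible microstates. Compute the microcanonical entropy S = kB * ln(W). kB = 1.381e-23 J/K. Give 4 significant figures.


Step 1: ln(W) = ln(73456) = 11.2
Step 2: S = kB * ln(W) = 1.381e-23 * 11.2
Step 3: S = 1.547e-22 J/K

1.547e-22


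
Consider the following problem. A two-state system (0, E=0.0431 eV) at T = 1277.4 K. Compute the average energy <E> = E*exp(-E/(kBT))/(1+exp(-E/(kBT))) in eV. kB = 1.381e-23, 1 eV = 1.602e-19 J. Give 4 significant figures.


Step 1: beta*E = 0.0431*1.602e-19/(1.381e-23*1277.4) = 0.3914
Step 2: exp(-beta*E) = 0.6761
Step 3: <E> = 0.0431*0.6761/(1+0.6761) = 0.01739 eV

0.01739


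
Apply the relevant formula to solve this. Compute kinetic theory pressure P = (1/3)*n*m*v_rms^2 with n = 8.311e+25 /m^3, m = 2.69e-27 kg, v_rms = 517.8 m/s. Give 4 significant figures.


Step 1: v_rms^2 = 517.8^2 = 2.681e+05
Step 2: n*m = 8.311e+25*2.69e-27 = 0.2236
Step 3: P = (1/3)*0.2236*2.681e+05 = 1.998e+04 Pa

1.998e+04


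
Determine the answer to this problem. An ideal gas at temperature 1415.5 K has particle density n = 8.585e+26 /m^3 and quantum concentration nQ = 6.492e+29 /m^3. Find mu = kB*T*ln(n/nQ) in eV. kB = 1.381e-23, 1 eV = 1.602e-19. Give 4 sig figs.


Step 1: n/nQ = 8.585e+26/6.492e+29 = 0.001322
Step 2: ln(n/nQ) = -6.628
Step 3: mu = kB*T*ln(n/nQ) = 1.955e-20*-6.628 = -1.296e-19 J
Step 4: Convert to eV: -1.296e-19/1.602e-19 = -0.8088 eV

-0.8088


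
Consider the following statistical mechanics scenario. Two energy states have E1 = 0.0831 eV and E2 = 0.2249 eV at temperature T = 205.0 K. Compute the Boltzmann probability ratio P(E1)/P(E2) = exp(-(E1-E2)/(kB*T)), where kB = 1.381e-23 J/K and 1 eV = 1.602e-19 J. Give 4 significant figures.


Step 1: Compute energy difference dE = E1 - E2 = 0.0831 - 0.2249 = -0.1418 eV
Step 2: Convert to Joules: dE_J = -0.1418 * 1.602e-19 = -2.272e-20 J
Step 3: Compute exponent = -dE_J / (kB * T) = -(-2.272e-20) / (1.381e-23 * 205.0) = 8.024
Step 4: P(E1)/P(E2) = exp(8.024) = 3053

3053


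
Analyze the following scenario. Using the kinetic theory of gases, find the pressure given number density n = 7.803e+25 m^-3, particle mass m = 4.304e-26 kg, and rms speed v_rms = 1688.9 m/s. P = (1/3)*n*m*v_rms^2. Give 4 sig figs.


Step 1: v_rms^2 = 1688.9^2 = 2.852e+06
Step 2: n*m = 7.803e+25*4.304e-26 = 3.358
Step 3: P = (1/3)*3.358*2.852e+06 = 3.193e+06 Pa

3.193e+06


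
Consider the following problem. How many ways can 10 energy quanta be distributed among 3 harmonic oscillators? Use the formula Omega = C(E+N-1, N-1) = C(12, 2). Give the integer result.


Step 1: Use binomial coefficient C(12, 2)
Step 2: Numerator = 12! / 10!
Step 3: Denominator = 2!
Step 4: Omega = 66

66


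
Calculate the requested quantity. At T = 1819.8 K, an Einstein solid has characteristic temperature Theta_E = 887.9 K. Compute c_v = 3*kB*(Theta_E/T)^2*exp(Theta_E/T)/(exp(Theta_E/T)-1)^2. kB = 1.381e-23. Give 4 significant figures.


Step 1: x = Theta_E/T = 887.9/1819.8 = 0.4879
Step 2: x^2 = 0.2381
Step 3: exp(x) = 1.629
Step 4: c_v = 3*1.381e-23*0.2381*1.629/(1.629-1)^2 = 4.062e-23

4.062e-23


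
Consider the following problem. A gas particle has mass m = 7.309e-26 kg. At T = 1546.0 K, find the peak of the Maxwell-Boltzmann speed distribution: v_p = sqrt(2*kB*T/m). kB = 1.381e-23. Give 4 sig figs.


Step 1: Numerator = 2*kB*T = 2*1.381e-23*1546.0 = 4.27e-20
Step 2: Ratio = 4.27e-20 / 7.309e-26 = 5.842e+05
Step 3: v_p = sqrt(5.842e+05) = 764.3 m/s

764.3


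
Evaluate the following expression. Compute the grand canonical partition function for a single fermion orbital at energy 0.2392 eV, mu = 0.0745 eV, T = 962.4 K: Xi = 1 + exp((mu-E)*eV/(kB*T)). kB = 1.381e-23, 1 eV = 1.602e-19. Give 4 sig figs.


Step 1: (mu - E) = 0.0745 - 0.2392 = -0.1647 eV
Step 2: x = (mu-E)*eV/(kB*T) = -0.1647*1.602e-19/(1.381e-23*962.4) = -1.985
Step 3: exp(x) = 0.1374
Step 4: Xi = 1 + 0.1374 = 1.137

1.137


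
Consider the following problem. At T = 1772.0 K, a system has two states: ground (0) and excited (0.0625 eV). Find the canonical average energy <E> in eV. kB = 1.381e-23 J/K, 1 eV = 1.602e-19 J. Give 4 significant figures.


Step 1: beta*E = 0.0625*1.602e-19/(1.381e-23*1772.0) = 0.4092
Step 2: exp(-beta*E) = 0.6642
Step 3: <E> = 0.0625*0.6642/(1+0.6642) = 0.02494 eV

0.02494


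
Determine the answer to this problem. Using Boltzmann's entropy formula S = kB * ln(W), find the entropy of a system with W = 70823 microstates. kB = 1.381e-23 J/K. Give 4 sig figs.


Step 1: ln(W) = ln(70823) = 11.17
Step 2: S = kB * ln(W) = 1.381e-23 * 11.17
Step 3: S = 1.542e-22 J/K

1.542e-22


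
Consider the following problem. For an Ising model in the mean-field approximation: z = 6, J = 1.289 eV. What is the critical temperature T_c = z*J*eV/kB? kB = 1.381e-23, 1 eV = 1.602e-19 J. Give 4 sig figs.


Step 1: z*J = 6*1.289 = 7.734 eV
Step 2: Convert to Joules: 7.734*1.602e-19 = 1.239e-18 J
Step 3: T_c = 1.239e-18 / 1.381e-23 = 8.972e+04 K

8.972e+04


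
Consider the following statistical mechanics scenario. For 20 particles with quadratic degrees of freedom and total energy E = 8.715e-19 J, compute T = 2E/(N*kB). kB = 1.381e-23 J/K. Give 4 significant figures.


Step 1: Numerator = 2*E = 2*8.715e-19 = 1.743e-18 J
Step 2: Denominator = N*kB = 20*1.381e-23 = 2.762e-22
Step 3: T = 1.743e-18 / 2.762e-22 = 6311 K

6311


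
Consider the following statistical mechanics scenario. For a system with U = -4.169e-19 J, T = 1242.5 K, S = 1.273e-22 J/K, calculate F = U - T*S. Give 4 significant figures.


Step 1: T*S = 1242.5 * 1.273e-22 = 1.582e-19 J
Step 2: F = U - T*S = -4.169e-19 - 1.582e-19
Step 3: F = -5.751e-19 J

-5.751e-19


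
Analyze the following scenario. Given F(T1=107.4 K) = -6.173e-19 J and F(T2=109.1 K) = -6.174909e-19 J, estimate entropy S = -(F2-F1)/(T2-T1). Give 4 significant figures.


Step 1: dF = F2 - F1 = -6.174909e-19 - (-6.173e-19) = -1.909e-22 J
Step 2: dT = T2 - T1 = 109.1 - 107.4 = 1.7 K
Step 3: S = -dF/dT = -(-1.909e-22)/1.7 = 1.123e-22 J/K

1.123e-22


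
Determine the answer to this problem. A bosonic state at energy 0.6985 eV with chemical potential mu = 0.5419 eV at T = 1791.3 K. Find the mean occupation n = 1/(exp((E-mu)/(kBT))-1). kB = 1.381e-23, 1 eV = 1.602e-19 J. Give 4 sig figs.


Step 1: (E - mu) = 0.1566 eV
Step 2: x = (E-mu)*eV/(kB*T) = 0.1566*1.602e-19/(1.381e-23*1791.3) = 1.014
Step 3: exp(x) = 2.757
Step 4: n = 1/(exp(x)-1) = 0.5692

0.5692


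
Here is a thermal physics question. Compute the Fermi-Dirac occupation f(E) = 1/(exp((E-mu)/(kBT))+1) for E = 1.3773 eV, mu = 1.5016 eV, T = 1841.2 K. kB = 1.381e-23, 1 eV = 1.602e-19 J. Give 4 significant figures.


Step 1: (E - mu) = 1.3773 - 1.5016 = -0.1243 eV
Step 2: Convert: (E-mu)*eV = -1.991e-20 J
Step 3: x = (E-mu)*eV/(kB*T) = -0.7831
Step 4: f = 1/(exp(-0.7831)+1) = 0.6864

0.6864


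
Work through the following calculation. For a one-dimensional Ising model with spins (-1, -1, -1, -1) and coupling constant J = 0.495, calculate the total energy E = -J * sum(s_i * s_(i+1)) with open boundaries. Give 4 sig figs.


Step 1: Nearest-neighbor products: 1, 1, 1
Step 2: Sum of products = 3
Step 3: E = -0.495 * 3 = -1.485

-1.485


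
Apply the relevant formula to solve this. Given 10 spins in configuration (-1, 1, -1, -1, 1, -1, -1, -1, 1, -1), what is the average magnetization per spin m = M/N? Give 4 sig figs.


Step 1: Count up spins (+1): 3, down spins (-1): 7
Step 2: Total magnetization M = 3 - 7 = -4
Step 3: m = M/N = -4/10 = -0.4

-0.4


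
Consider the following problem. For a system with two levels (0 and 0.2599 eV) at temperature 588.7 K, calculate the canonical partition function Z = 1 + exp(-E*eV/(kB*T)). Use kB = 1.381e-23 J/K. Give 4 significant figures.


Step 1: Compute beta*E = E*eV/(kB*T) = 0.2599*1.602e-19/(1.381e-23*588.7) = 5.121
Step 2: exp(-beta*E) = exp(-5.121) = 0.005968
Step 3: Z = 1 + 0.005968 = 1.006

1.006


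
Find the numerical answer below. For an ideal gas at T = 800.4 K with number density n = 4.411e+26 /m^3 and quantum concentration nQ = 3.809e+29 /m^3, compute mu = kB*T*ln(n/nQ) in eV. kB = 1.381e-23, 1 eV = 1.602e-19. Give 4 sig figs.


Step 1: n/nQ = 4.411e+26/3.809e+29 = 0.001158
Step 2: ln(n/nQ) = -6.761
Step 3: mu = kB*T*ln(n/nQ) = 1.105e-20*-6.761 = -7.473e-20 J
Step 4: Convert to eV: -7.473e-20/1.602e-19 = -0.4665 eV

-0.4665


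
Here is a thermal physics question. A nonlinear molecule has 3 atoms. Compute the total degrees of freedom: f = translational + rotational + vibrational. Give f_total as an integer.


Step 1: Translational DOF = 3
Step 2: Rotational DOF (nonlinear) = 3
Step 3: Vibrational DOF = 3*3 - 6 = 3
Step 4: Total = 3 + 3 + 3 = 9

9


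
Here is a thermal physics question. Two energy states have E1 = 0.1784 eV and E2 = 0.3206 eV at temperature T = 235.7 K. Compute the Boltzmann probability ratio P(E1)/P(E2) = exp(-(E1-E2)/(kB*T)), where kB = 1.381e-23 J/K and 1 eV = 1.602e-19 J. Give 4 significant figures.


Step 1: Compute energy difference dE = E1 - E2 = 0.1784 - 0.3206 = -0.1422 eV
Step 2: Convert to Joules: dE_J = -0.1422 * 1.602e-19 = -2.278e-20 J
Step 3: Compute exponent = -dE_J / (kB * T) = -(-2.278e-20) / (1.381e-23 * 235.7) = 6.999
Step 4: P(E1)/P(E2) = exp(6.999) = 1095

1095


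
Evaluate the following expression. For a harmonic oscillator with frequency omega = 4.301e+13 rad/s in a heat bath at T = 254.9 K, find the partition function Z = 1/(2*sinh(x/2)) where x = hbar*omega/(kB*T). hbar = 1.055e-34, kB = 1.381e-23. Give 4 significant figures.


Step 1: Compute x = hbar*omega/(kB*T) = 1.055e-34*4.301e+13/(1.381e-23*254.9) = 1.289
Step 2: x/2 = 0.6445
Step 3: sinh(x/2) = 0.6901
Step 4: Z = 1/(2*0.6901) = 0.7246

0.7246


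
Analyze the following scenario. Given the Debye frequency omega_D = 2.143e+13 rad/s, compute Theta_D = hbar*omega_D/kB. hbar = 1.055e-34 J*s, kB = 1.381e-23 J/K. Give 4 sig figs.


Step 1: hbar*omega_D = 1.055e-34 * 2.143e+13 = 2.261e-21 J
Step 2: Theta_D = 2.261e-21 / 1.381e-23
Step 3: Theta_D = 163.7 K

163.7


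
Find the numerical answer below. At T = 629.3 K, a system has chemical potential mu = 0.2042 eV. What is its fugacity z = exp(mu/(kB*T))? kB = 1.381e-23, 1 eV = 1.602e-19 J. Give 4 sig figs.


Step 1: Convert mu to Joules: 0.2042*1.602e-19 = 3.271e-20 J
Step 2: kB*T = 1.381e-23*629.3 = 8.691e-21 J
Step 3: mu/(kB*T) = 3.764
Step 4: z = exp(3.764) = 43.13

43.13


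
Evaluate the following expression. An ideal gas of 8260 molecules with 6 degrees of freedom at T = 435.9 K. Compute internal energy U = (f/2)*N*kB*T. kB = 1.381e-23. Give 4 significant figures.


Step 1: f/2 = 6/2 = 3.0
Step 2: N*kB*T = 8260*1.381e-23*435.9 = 4.972e-17
Step 3: U = 3.0 * 4.972e-17 = 1.492e-16 J

1.492e-16


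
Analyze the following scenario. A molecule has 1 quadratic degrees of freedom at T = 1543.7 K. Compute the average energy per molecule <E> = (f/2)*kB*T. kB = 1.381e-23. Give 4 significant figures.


Step 1: f/2 = 1/2 = 0.5
Step 2: kB*T = 1.381e-23 * 1543.7 = 2.132e-20
Step 3: <E> = 0.5 * 2.132e-20 = 1.066e-20 J

1.066e-20


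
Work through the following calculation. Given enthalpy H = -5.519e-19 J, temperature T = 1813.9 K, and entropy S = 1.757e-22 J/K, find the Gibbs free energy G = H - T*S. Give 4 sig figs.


Step 1: T*S = 1813.9 * 1.757e-22 = 3.187e-19 J
Step 2: G = H - T*S = -5.519e-19 - 3.187e-19
Step 3: G = -8.706e-19 J

-8.706e-19


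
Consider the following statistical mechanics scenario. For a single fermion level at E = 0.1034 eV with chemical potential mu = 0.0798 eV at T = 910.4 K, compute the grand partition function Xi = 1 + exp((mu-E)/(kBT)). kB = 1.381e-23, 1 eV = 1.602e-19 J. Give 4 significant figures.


Step 1: (mu - E) = 0.0798 - 0.1034 = -0.0236 eV
Step 2: x = (mu-E)*eV/(kB*T) = -0.0236*1.602e-19/(1.381e-23*910.4) = -0.3007
Step 3: exp(x) = 0.7403
Step 4: Xi = 1 + 0.7403 = 1.74

1.74


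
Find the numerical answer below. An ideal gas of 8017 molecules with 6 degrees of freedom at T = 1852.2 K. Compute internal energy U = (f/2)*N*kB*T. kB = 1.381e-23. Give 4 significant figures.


Step 1: f/2 = 6/2 = 3.0
Step 2: N*kB*T = 8017*1.381e-23*1852.2 = 2.051e-16
Step 3: U = 3.0 * 2.051e-16 = 6.152e-16 J

6.152e-16


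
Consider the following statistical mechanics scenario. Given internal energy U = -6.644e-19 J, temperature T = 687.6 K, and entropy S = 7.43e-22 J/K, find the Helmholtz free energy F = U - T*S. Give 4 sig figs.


Step 1: T*S = 687.6 * 7.43e-22 = 5.109e-19 J
Step 2: F = U - T*S = -6.644e-19 - 5.109e-19
Step 3: F = -1.175e-18 J

-1.175e-18


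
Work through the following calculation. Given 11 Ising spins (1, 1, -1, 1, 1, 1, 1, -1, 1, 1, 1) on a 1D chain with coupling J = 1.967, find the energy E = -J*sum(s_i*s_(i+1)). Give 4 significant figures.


Step 1: Nearest-neighbor products: 1, -1, -1, 1, 1, 1, -1, -1, 1, 1
Step 2: Sum of products = 2
Step 3: E = -1.967 * 2 = -3.934

-3.934


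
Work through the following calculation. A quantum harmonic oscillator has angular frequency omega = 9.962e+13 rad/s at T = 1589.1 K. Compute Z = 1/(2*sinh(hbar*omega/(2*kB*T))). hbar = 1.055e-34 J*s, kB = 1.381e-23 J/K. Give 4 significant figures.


Step 1: Compute x = hbar*omega/(kB*T) = 1.055e-34*9.962e+13/(1.381e-23*1589.1) = 0.4789
Step 2: x/2 = 0.2395
Step 3: sinh(x/2) = 0.2418
Step 4: Z = 1/(2*0.2418) = 2.068

2.068


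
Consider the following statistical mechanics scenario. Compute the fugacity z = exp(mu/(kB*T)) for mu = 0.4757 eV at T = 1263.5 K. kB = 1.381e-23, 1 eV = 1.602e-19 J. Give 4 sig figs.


Step 1: Convert mu to Joules: 0.4757*1.602e-19 = 7.621e-20 J
Step 2: kB*T = 1.381e-23*1263.5 = 1.745e-20 J
Step 3: mu/(kB*T) = 4.367
Step 4: z = exp(4.367) = 78.84

78.84


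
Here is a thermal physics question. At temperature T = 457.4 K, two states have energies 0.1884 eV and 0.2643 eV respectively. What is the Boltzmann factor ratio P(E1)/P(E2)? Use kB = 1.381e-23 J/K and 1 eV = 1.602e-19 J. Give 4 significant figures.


Step 1: Compute energy difference dE = E1 - E2 = 0.1884 - 0.2643 = -0.0759 eV
Step 2: Convert to Joules: dE_J = -0.0759 * 1.602e-19 = -1.216e-20 J
Step 3: Compute exponent = -dE_J / (kB * T) = -(-1.216e-20) / (1.381e-23 * 457.4) = 1.925
Step 4: P(E1)/P(E2) = exp(1.925) = 6.855

6.855


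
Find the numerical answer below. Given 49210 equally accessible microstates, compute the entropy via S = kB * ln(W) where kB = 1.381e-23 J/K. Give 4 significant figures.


Step 1: ln(W) = ln(49210) = 10.8
Step 2: S = kB * ln(W) = 1.381e-23 * 10.8
Step 3: S = 1.492e-22 J/K

1.492e-22


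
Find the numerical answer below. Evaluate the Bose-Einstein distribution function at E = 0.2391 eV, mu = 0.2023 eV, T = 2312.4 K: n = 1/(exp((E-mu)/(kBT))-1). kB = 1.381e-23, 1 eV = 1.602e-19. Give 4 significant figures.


Step 1: (E - mu) = 0.0368 eV
Step 2: x = (E-mu)*eV/(kB*T) = 0.0368*1.602e-19/(1.381e-23*2312.4) = 0.1846
Step 3: exp(x) = 1.203
Step 4: n = 1/(exp(x)-1) = 4.932

4.932


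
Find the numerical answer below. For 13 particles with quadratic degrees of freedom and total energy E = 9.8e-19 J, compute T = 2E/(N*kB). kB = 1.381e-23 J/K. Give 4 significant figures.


Step 1: Numerator = 2*E = 2*9.8e-19 = 1.96e-18 J
Step 2: Denominator = N*kB = 13*1.381e-23 = 1.795e-22
Step 3: T = 1.96e-18 / 1.795e-22 = 1.092e+04 K

1.092e+04


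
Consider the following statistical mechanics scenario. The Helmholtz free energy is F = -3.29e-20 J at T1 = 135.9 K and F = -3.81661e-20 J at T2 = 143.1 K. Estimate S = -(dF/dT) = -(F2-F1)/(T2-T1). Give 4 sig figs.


Step 1: dF = F2 - F1 = -3.81661e-20 - (-3.29e-20) = -5.2661e-21 J
Step 2: dT = T2 - T1 = 143.1 - 135.9 = 7.2 K
Step 3: S = -dF/dT = -(-5.2661e-21)/7.2 = 7.314e-22 J/K

7.314e-22


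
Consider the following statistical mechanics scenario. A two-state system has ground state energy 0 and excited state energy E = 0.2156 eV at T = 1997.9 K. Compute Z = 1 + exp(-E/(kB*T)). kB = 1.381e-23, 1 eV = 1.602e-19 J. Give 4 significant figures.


Step 1: Compute beta*E = E*eV/(kB*T) = 0.2156*1.602e-19/(1.381e-23*1997.9) = 1.252
Step 2: exp(-beta*E) = exp(-1.252) = 0.286
Step 3: Z = 1 + 0.286 = 1.286

1.286


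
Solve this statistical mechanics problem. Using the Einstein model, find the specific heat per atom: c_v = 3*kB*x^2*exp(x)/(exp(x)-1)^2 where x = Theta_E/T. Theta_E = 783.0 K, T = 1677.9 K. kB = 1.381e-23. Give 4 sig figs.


Step 1: x = Theta_E/T = 783.0/1677.9 = 0.4667
Step 2: x^2 = 0.2178
Step 3: exp(x) = 1.595
Step 4: c_v = 3*1.381e-23*0.2178*1.595/(1.595-1)^2 = 4.069e-23

4.069e-23


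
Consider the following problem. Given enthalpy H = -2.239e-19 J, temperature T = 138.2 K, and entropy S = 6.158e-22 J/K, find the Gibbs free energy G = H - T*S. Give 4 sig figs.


Step 1: T*S = 138.2 * 6.158e-22 = 8.51e-20 J
Step 2: G = H - T*S = -2.239e-19 - 8.51e-20
Step 3: G = -3.09e-19 J

-3.09e-19


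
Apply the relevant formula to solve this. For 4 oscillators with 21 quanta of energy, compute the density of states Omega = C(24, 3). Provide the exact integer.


Step 1: Use binomial coefficient C(24, 3)
Step 2: Numerator = 24! / 21!
Step 3: Denominator = 3!
Step 4: Omega = 2024

2024


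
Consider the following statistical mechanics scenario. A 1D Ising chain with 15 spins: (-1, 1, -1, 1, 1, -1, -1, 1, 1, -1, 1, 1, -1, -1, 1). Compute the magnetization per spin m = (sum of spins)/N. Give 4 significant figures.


Step 1: Count up spins (+1): 8, down spins (-1): 7
Step 2: Total magnetization M = 8 - 7 = 1
Step 3: m = M/N = 1/15 = 0.06667

0.06667


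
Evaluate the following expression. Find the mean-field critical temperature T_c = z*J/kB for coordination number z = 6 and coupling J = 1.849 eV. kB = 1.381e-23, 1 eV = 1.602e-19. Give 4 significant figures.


Step 1: z*J = 6*1.849 = 11.09 eV
Step 2: Convert to Joules: 11.09*1.602e-19 = 1.777e-18 J
Step 3: T_c = 1.777e-18 / 1.381e-23 = 1.287e+05 K

1.287e+05


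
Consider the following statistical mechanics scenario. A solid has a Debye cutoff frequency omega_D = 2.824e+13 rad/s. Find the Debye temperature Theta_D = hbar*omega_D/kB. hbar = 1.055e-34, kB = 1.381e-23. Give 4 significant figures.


Step 1: hbar*omega_D = 1.055e-34 * 2.824e+13 = 2.979e-21 J
Step 2: Theta_D = 2.979e-21 / 1.381e-23
Step 3: Theta_D = 215.7 K

215.7


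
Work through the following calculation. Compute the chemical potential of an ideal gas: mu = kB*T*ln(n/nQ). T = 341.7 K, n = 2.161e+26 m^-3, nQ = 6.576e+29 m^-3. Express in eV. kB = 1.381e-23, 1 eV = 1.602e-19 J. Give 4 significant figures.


Step 1: n/nQ = 2.161e+26/6.576e+29 = 0.0003286
Step 2: ln(n/nQ) = -8.021
Step 3: mu = kB*T*ln(n/nQ) = 4.719e-21*-8.021 = -3.785e-20 J
Step 4: Convert to eV: -3.785e-20/1.602e-19 = -0.2363 eV

-0.2363


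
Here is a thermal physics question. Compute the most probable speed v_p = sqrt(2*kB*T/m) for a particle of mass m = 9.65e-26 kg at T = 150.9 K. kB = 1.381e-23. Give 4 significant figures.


Step 1: Numerator = 2*kB*T = 2*1.381e-23*150.9 = 4.168e-21
Step 2: Ratio = 4.168e-21 / 9.65e-26 = 4.319e+04
Step 3: v_p = sqrt(4.319e+04) = 207.8 m/s

207.8


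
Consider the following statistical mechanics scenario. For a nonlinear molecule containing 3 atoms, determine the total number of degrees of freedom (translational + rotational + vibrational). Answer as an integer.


Step 1: Translational DOF = 3
Step 2: Rotational DOF (nonlinear) = 3
Step 3: Vibrational DOF = 3*3 - 6 = 3
Step 4: Total = 3 + 3 + 3 = 9

9


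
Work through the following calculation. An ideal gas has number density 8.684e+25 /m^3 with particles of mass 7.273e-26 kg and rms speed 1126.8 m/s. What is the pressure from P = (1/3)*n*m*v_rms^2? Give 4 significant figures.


Step 1: v_rms^2 = 1126.8^2 = 1.27e+06
Step 2: n*m = 8.684e+25*7.273e-26 = 6.316
Step 3: P = (1/3)*6.316*1.27e+06 = 2.673e+06 Pa

2.673e+06


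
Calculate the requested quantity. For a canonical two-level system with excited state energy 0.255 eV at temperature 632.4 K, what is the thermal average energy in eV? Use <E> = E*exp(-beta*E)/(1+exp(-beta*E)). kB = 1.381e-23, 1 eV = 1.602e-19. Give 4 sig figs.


Step 1: beta*E = 0.255*1.602e-19/(1.381e-23*632.4) = 4.678
Step 2: exp(-beta*E) = 0.009302
Step 3: <E> = 0.255*0.009302/(1+0.009302) = 0.00235 eV

0.00235


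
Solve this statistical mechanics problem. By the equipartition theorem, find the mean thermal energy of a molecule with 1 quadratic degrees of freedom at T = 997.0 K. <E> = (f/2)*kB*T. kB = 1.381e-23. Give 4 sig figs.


Step 1: f/2 = 1/2 = 0.5
Step 2: kB*T = 1.381e-23 * 997.0 = 1.377e-20
Step 3: <E> = 0.5 * 1.377e-20 = 6.884e-21 J

6.884e-21


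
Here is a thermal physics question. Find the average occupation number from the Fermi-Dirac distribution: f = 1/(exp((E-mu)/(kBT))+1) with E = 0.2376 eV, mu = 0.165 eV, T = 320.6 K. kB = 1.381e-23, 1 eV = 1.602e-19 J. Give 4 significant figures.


Step 1: (E - mu) = 0.2376 - 0.165 = 0.0726 eV
Step 2: Convert: (E-mu)*eV = 1.163e-20 J
Step 3: x = (E-mu)*eV/(kB*T) = 2.627
Step 4: f = 1/(exp(2.627)+1) = 0.06743

0.06743


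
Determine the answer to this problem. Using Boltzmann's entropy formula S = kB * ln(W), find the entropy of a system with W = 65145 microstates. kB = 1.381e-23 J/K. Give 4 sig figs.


Step 1: ln(W) = ln(65145) = 11.08
Step 2: S = kB * ln(W) = 1.381e-23 * 11.08
Step 3: S = 1.531e-22 J/K

1.531e-22


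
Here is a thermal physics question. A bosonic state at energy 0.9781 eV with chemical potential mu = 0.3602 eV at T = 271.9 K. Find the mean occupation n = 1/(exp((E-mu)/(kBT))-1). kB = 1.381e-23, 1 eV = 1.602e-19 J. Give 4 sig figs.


Step 1: (E - mu) = 0.6179 eV
Step 2: x = (E-mu)*eV/(kB*T) = 0.6179*1.602e-19/(1.381e-23*271.9) = 26.36
Step 3: exp(x) = 2.811e+11
Step 4: n = 1/(exp(x)-1) = 3.557e-12

3.557e-12


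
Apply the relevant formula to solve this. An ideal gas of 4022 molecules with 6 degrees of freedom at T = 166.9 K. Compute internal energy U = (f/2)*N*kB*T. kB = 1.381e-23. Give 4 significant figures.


Step 1: f/2 = 6/2 = 3.0
Step 2: N*kB*T = 4022*1.381e-23*166.9 = 9.27e-18
Step 3: U = 3.0 * 9.27e-18 = 2.781e-17 J

2.781e-17


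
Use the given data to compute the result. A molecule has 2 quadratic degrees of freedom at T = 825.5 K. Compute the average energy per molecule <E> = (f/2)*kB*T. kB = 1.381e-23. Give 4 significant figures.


Step 1: f/2 = 2/2 = 1
Step 2: kB*T = 1.381e-23 * 825.5 = 1.14e-20
Step 3: <E> = 1 * 1.14e-20 = 1.14e-20 J

1.14e-20


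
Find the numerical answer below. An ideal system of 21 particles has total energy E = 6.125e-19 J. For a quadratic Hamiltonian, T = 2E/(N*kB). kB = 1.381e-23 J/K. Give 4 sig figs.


Step 1: Numerator = 2*E = 2*6.125e-19 = 1.225e-18 J
Step 2: Denominator = N*kB = 21*1.381e-23 = 2.9e-22
Step 3: T = 1.225e-18 / 2.9e-22 = 4224 K

4224


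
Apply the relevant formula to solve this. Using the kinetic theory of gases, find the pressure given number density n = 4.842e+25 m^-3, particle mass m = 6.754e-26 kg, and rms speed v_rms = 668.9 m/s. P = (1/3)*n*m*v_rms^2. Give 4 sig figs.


Step 1: v_rms^2 = 668.9^2 = 4.474e+05
Step 2: n*m = 4.842e+25*6.754e-26 = 3.27
Step 3: P = (1/3)*3.27*4.474e+05 = 4.877e+05 Pa

4.877e+05


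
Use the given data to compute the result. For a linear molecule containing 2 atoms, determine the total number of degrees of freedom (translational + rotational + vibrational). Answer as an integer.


Step 1: Translational DOF = 3
Step 2: Rotational DOF (linear) = 2
Step 3: Vibrational DOF = 3*2 - 5 = 1
Step 4: Total = 3 + 2 + 1 = 6

6


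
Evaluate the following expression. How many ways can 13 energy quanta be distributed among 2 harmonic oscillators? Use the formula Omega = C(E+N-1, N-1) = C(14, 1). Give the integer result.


Step 1: Use binomial coefficient C(14, 1)
Step 2: Numerator = 14! / 13!
Step 3: Denominator = 1!
Step 4: Omega = 14

14


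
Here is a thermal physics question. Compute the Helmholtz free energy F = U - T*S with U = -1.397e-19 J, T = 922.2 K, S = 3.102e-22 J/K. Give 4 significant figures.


Step 1: T*S = 922.2 * 3.102e-22 = 2.861e-19 J
Step 2: F = U - T*S = -1.397e-19 - 2.861e-19
Step 3: F = -4.258e-19 J

-4.258e-19


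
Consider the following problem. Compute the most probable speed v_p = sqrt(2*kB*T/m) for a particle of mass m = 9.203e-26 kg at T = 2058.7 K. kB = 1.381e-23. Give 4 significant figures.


Step 1: Numerator = 2*kB*T = 2*1.381e-23*2058.7 = 5.686e-20
Step 2: Ratio = 5.686e-20 / 9.203e-26 = 6.179e+05
Step 3: v_p = sqrt(6.179e+05) = 786 m/s

786


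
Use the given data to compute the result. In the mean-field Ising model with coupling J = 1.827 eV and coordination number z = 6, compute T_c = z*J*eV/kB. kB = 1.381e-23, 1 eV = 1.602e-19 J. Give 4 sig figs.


Step 1: z*J = 6*1.827 = 10.96 eV
Step 2: Convert to Joules: 10.96*1.602e-19 = 1.756e-18 J
Step 3: T_c = 1.756e-18 / 1.381e-23 = 1.272e+05 K

1.272e+05


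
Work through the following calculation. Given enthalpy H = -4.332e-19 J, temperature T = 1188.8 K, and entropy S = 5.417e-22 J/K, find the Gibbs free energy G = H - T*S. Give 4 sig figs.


Step 1: T*S = 1188.8 * 5.417e-22 = 6.44e-19 J
Step 2: G = H - T*S = -4.332e-19 - 6.44e-19
Step 3: G = -1.077e-18 J

-1.077e-18


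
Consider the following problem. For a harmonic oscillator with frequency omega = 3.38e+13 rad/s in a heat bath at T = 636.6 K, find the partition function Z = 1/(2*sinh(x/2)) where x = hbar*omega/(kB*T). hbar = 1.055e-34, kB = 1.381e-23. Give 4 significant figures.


Step 1: Compute x = hbar*omega/(kB*T) = 1.055e-34*3.38e+13/(1.381e-23*636.6) = 0.4056
Step 2: x/2 = 0.2028
Step 3: sinh(x/2) = 0.2042
Step 4: Z = 1/(2*0.2042) = 2.449

2.449


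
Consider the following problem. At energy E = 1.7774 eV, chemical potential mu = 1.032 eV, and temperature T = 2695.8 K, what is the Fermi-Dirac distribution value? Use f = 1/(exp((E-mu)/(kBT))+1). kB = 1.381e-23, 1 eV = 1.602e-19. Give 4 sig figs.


Step 1: (E - mu) = 1.7774 - 1.032 = 0.7454 eV
Step 2: Convert: (E-mu)*eV = 1.194e-19 J
Step 3: x = (E-mu)*eV/(kB*T) = 3.208
Step 4: f = 1/(exp(3.208)+1) = 0.03888

0.03888


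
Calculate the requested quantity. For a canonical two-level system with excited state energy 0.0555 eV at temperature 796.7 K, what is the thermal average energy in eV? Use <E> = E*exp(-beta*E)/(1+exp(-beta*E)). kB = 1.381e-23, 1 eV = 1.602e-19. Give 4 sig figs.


Step 1: beta*E = 0.0555*1.602e-19/(1.381e-23*796.7) = 0.8081
Step 2: exp(-beta*E) = 0.4457
Step 3: <E> = 0.0555*0.4457/(1+0.4457) = 0.01711 eV

0.01711


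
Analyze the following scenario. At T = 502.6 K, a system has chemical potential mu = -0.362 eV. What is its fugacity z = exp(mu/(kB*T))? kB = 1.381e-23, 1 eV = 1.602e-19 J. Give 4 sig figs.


Step 1: Convert mu to Joules: -0.362*1.602e-19 = -5.799e-20 J
Step 2: kB*T = 1.381e-23*502.6 = 6.941e-21 J
Step 3: mu/(kB*T) = -8.355
Step 4: z = exp(-8.355) = 0.0002352

0.0002352


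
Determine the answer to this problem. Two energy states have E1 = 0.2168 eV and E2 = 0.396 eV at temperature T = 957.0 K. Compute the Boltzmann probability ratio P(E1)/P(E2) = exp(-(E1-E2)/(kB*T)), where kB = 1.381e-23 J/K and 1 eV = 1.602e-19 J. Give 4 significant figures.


Step 1: Compute energy difference dE = E1 - E2 = 0.2168 - 0.396 = -0.1792 eV
Step 2: Convert to Joules: dE_J = -0.1792 * 1.602e-19 = -2.871e-20 J
Step 3: Compute exponent = -dE_J / (kB * T) = -(-2.871e-20) / (1.381e-23 * 957.0) = 2.172
Step 4: P(E1)/P(E2) = exp(2.172) = 8.777

8.777


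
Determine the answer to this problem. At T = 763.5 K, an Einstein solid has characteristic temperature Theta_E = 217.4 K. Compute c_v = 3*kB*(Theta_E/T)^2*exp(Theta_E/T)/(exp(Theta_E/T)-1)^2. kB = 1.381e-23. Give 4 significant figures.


Step 1: x = Theta_E/T = 217.4/763.5 = 0.2847
Step 2: x^2 = 0.08108
Step 3: exp(x) = 1.329
Step 4: c_v = 3*1.381e-23*0.08108*1.329/(1.329-1)^2 = 4.115e-23

4.115e-23


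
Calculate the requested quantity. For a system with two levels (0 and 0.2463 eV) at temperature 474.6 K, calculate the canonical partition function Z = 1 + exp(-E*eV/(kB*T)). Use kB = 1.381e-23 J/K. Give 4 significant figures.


Step 1: Compute beta*E = E*eV/(kB*T) = 0.2463*1.602e-19/(1.381e-23*474.6) = 6.02
Step 2: exp(-beta*E) = exp(-6.02) = 0.002429
Step 3: Z = 1 + 0.002429 = 1.002

1.002


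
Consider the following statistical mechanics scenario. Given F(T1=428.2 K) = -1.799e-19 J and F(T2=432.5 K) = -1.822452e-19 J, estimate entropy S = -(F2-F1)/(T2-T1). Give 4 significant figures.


Step 1: dF = F2 - F1 = -1.822452e-19 - (-1.799e-19) = -2.3452e-21 J
Step 2: dT = T2 - T1 = 432.5 - 428.2 = 4.3 K
Step 3: S = -dF/dT = -(-2.3452e-21)/4.3 = 5.454e-22 J/K

5.454e-22


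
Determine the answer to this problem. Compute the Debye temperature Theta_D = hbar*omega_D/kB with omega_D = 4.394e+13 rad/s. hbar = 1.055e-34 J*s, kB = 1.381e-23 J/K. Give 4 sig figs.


Step 1: hbar*omega_D = 1.055e-34 * 4.394e+13 = 4.636e-21 J
Step 2: Theta_D = 4.636e-21 / 1.381e-23
Step 3: Theta_D = 335.7 K

335.7


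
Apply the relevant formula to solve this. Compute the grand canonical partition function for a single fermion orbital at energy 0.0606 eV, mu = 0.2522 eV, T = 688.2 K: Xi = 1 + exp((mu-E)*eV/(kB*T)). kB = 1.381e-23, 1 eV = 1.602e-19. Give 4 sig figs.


Step 1: (mu - E) = 0.2522 - 0.0606 = 0.1916 eV
Step 2: x = (mu-E)*eV/(kB*T) = 0.1916*1.602e-19/(1.381e-23*688.2) = 3.23
Step 3: exp(x) = 25.27
Step 4: Xi = 1 + 25.27 = 26.27

26.27


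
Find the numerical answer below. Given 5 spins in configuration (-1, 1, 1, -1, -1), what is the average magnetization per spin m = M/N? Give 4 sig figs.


Step 1: Count up spins (+1): 2, down spins (-1): 3
Step 2: Total magnetization M = 2 - 3 = -1
Step 3: m = M/N = -1/5 = -0.2

-0.2


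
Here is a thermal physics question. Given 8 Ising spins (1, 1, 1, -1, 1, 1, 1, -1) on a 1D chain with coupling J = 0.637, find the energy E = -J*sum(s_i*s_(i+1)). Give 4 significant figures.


Step 1: Nearest-neighbor products: 1, 1, -1, -1, 1, 1, -1
Step 2: Sum of products = 1
Step 3: E = -0.637 * 1 = -0.637

-0.637


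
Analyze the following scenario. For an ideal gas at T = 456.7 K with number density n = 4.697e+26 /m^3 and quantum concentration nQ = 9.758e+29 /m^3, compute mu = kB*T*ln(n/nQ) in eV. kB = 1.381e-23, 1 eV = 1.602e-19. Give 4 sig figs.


Step 1: n/nQ = 4.697e+26/9.758e+29 = 0.0004813
Step 2: ln(n/nQ) = -7.639
Step 3: mu = kB*T*ln(n/nQ) = 6.307e-21*-7.639 = -4.818e-20 J
Step 4: Convert to eV: -4.818e-20/1.602e-19 = -0.3007 eV

-0.3007


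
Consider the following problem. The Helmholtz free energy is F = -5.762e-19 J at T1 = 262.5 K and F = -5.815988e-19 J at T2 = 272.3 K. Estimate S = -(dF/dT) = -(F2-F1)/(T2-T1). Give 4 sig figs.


Step 1: dF = F2 - F1 = -5.815988e-19 - (-5.762e-19) = -5.3988e-21 J
Step 2: dT = T2 - T1 = 272.3 - 262.5 = 9.8 K
Step 3: S = -dF/dT = -(-5.3988e-21)/9.8 = 5.509e-22 J/K

5.509e-22


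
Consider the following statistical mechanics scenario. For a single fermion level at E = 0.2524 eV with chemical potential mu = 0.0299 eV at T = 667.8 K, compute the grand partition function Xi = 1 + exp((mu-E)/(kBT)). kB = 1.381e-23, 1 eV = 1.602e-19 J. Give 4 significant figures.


Step 1: (mu - E) = 0.0299 - 0.2524 = -0.2225 eV
Step 2: x = (mu-E)*eV/(kB*T) = -0.2225*1.602e-19/(1.381e-23*667.8) = -3.865
Step 3: exp(x) = 0.02096
Step 4: Xi = 1 + 0.02096 = 1.021

1.021


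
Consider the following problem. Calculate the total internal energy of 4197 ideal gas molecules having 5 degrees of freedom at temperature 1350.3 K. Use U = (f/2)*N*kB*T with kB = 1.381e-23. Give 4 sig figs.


Step 1: f/2 = 5/2 = 2.5
Step 2: N*kB*T = 4197*1.381e-23*1350.3 = 7.826e-17
Step 3: U = 2.5 * 7.826e-17 = 1.957e-16 J

1.957e-16


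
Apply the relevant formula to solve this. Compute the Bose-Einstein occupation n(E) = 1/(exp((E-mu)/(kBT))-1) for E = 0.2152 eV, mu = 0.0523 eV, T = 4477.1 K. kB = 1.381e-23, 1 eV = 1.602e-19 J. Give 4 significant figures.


Step 1: (E - mu) = 0.1629 eV
Step 2: x = (E-mu)*eV/(kB*T) = 0.1629*1.602e-19/(1.381e-23*4477.1) = 0.4221
Step 3: exp(x) = 1.525
Step 4: n = 1/(exp(x)-1) = 1.904

1.904


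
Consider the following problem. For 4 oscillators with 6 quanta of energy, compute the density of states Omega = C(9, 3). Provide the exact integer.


Step 1: Use binomial coefficient C(9, 3)
Step 2: Numerator = 9! / 6!
Step 3: Denominator = 3!
Step 4: Omega = 84

84


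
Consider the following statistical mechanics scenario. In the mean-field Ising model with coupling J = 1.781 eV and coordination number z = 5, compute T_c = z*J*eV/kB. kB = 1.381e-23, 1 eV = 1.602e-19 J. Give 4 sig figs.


Step 1: z*J = 5*1.781 = 8.905 eV
Step 2: Convert to Joules: 8.905*1.602e-19 = 1.427e-18 J
Step 3: T_c = 1.427e-18 / 1.381e-23 = 1.033e+05 K

1.033e+05
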